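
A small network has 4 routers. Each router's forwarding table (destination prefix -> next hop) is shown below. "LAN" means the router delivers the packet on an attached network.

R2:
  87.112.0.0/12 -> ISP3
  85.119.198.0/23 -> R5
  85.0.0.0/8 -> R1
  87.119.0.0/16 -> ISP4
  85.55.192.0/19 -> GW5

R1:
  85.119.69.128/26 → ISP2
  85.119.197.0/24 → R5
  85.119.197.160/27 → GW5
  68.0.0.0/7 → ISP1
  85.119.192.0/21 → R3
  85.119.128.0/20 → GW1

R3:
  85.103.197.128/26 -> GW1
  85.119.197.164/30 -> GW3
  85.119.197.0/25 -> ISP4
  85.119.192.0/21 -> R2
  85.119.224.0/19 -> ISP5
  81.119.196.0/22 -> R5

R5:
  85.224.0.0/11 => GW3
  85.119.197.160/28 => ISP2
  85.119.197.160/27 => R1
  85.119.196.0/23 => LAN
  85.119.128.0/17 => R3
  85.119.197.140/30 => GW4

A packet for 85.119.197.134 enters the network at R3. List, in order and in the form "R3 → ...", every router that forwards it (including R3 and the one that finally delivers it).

R3 → R2 → R1 → R5

At R3: longest match for 85.119.197.134 is 85.119.192.0/21 -> R2
At R2: longest match for 85.119.197.134 is 85.0.0.0/8 -> R1
At R1: longest match for 85.119.197.134 is 85.119.197.0/24 -> R5
At R5: longest match for 85.119.197.134 is 85.119.196.0/23 -> LAN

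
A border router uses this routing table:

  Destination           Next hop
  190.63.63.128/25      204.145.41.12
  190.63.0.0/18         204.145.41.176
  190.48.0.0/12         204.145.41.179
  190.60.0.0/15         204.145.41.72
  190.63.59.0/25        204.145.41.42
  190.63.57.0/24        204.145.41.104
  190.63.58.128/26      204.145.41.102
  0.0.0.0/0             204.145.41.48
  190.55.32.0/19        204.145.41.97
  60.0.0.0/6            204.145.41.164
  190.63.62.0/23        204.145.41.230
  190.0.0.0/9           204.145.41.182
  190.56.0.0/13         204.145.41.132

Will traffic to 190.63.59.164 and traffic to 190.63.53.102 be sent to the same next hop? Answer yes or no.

190.63.59.164: longest match 190.63.0.0/18 -> 204.145.41.176
190.63.53.102: longest match 190.63.0.0/18 -> 204.145.41.176

yes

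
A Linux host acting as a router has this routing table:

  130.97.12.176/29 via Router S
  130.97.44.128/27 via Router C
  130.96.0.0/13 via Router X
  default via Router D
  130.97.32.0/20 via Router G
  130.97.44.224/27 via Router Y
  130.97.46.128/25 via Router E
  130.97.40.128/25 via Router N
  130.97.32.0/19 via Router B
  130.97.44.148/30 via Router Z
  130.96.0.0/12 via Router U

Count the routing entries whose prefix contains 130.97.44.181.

Prefixes containing 130.97.44.181:
  0.0.0.0/0 (default, matches everything)
  130.96.0.0/12 (130.96.0.0 - 130.111.255.255)
  130.96.0.0/13 (130.96.0.0 - 130.103.255.255)
  130.97.32.0/19 (130.97.32.0 - 130.97.63.255)
  130.97.32.0/20 (130.97.32.0 - 130.97.47.255)
Total matching entries: 5.

5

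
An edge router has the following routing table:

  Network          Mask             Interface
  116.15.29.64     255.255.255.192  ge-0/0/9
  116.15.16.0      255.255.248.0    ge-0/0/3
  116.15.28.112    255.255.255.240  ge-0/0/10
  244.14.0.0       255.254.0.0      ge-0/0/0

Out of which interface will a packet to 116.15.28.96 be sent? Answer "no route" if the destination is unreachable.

No entry's prefix contains 116.15.28.96; there is no default route.

no route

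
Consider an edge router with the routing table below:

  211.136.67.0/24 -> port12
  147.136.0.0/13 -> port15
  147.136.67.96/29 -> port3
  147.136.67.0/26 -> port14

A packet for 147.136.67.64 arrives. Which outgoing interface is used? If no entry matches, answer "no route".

Routes whose prefix contains 147.136.67.64:
  147.136.0.0/13 (147.136.0.0 - 147.143.255.255) -> port15
More-specific entries that do NOT match:
  147.136.67.96/29 (147.136.67.96 - 147.136.67.103) does not contain 147.136.67.64
  147.136.67.0/26 (147.136.67.0 - 147.136.67.63) does not contain 147.136.67.64
  211.136.67.0/24 (211.136.67.0 - 211.136.67.255) does not contain 147.136.67.64
Longest matching prefix is /13 -> interface port15.

port15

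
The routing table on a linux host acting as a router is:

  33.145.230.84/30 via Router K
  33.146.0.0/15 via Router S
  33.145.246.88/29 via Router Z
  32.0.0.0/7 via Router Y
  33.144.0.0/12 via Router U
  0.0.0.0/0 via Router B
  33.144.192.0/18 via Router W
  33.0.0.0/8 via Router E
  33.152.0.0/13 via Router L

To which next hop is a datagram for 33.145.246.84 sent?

Router U

Routes whose prefix contains 33.145.246.84:
  0.0.0.0/0 (default, matches everything) -> Router B
  32.0.0.0/7 (32.0.0.0 - 33.255.255.255) -> Router Y
  33.0.0.0/8 (33.0.0.0 - 33.255.255.255) -> Router E
  33.144.0.0/12 (33.144.0.0 - 33.159.255.255) -> Router U
More-specific entries that do NOT match:
  33.145.230.84/30 (33.145.230.84 - 33.145.230.87) does not contain 33.145.246.84
  33.145.246.88/29 (33.145.246.88 - 33.145.246.95) does not contain 33.145.246.84
  33.144.192.0/18 (33.144.192.0 - 33.144.255.255) does not contain 33.145.246.84
  33.146.0.0/15 (33.146.0.0 - 33.147.255.255) does not contain 33.145.246.84
  33.152.0.0/13 (33.152.0.0 - 33.159.255.255) does not contain 33.145.246.84
Longest matching prefix is /12 -> next hop Router U.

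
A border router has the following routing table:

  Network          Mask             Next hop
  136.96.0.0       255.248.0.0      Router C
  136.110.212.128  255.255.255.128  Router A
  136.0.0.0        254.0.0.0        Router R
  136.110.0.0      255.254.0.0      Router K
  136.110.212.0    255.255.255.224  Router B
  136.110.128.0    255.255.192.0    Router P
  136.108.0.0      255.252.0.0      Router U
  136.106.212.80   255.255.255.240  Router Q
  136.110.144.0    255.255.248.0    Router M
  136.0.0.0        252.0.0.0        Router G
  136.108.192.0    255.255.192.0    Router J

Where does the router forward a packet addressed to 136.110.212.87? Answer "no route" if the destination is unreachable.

Router K

Routes whose prefix contains 136.110.212.87:
  136.0.0.0/6 (136.0.0.0 - 139.255.255.255) -> Router G
  136.0.0.0/7 (136.0.0.0 - 137.255.255.255) -> Router R
  136.108.0.0/14 (136.108.0.0 - 136.111.255.255) -> Router U
  136.110.0.0/15 (136.110.0.0 - 136.111.255.255) -> Router K
More-specific entries that do NOT match:
  136.106.212.80/28 (136.106.212.80 - 136.106.212.95) does not contain 136.110.212.87
  136.110.212.0/27 (136.110.212.0 - 136.110.212.31) does not contain 136.110.212.87
  136.110.212.128/25 (136.110.212.128 - 136.110.212.255) does not contain 136.110.212.87
  136.110.144.0/21 (136.110.144.0 - 136.110.151.255) does not contain 136.110.212.87
  136.110.128.0/18 (136.110.128.0 - 136.110.191.255) does not contain 136.110.212.87
  136.108.192.0/18 (136.108.192.0 - 136.108.255.255) does not contain 136.110.212.87
Longest matching prefix is /15 -> next hop Router K.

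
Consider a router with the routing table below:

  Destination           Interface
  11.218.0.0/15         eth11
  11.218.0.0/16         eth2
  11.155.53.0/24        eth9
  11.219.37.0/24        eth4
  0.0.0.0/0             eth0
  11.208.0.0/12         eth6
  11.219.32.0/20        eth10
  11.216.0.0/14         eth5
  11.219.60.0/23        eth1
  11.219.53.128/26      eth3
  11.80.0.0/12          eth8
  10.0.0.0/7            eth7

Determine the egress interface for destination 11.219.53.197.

Routes whose prefix contains 11.219.53.197:
  0.0.0.0/0 (default, matches everything) -> eth0
  10.0.0.0/7 (10.0.0.0 - 11.255.255.255) -> eth7
  11.208.0.0/12 (11.208.0.0 - 11.223.255.255) -> eth6
  11.216.0.0/14 (11.216.0.0 - 11.219.255.255) -> eth5
  11.218.0.0/15 (11.218.0.0 - 11.219.255.255) -> eth11
More-specific entries that do NOT match:
  11.219.53.128/26 (11.219.53.128 - 11.219.53.191) does not contain 11.219.53.197
  11.155.53.0/24 (11.155.53.0 - 11.155.53.255) does not contain 11.219.53.197
  11.219.37.0/24 (11.219.37.0 - 11.219.37.255) does not contain 11.219.53.197
  11.219.60.0/23 (11.219.60.0 - 11.219.61.255) does not contain 11.219.53.197
  11.219.32.0/20 (11.219.32.0 - 11.219.47.255) does not contain 11.219.53.197
  11.218.0.0/16 (11.218.0.0 - 11.218.255.255) does not contain 11.219.53.197
Longest matching prefix is /15 -> interface eth11.

eth11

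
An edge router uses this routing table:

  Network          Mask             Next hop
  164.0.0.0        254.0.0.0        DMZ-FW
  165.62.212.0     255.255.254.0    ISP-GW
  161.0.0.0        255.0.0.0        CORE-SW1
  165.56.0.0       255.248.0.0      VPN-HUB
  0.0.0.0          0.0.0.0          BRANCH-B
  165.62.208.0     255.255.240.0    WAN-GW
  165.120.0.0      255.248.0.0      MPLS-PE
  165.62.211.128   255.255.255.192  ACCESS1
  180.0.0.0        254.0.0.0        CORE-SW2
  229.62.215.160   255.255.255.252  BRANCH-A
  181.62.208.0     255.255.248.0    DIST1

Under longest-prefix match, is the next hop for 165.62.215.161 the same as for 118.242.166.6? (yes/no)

165.62.215.161: longest match 165.62.208.0/20 -> WAN-GW
118.242.166.6: longest match 0.0.0.0/0 -> BRANCH-B

no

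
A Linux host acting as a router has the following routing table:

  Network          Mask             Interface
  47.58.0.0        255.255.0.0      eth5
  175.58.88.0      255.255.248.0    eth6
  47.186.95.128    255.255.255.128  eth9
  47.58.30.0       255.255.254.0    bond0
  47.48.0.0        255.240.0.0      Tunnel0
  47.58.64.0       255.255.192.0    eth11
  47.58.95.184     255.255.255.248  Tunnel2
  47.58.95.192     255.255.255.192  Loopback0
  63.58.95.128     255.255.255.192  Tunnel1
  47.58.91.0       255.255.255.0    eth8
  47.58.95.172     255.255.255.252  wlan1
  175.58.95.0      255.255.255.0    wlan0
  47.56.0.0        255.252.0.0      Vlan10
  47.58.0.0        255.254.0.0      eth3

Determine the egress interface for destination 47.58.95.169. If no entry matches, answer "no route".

eth11

Routes whose prefix contains 47.58.95.169:
  47.48.0.0/12 (47.48.0.0 - 47.63.255.255) -> Tunnel0
  47.56.0.0/14 (47.56.0.0 - 47.59.255.255) -> Vlan10
  47.58.0.0/15 (47.58.0.0 - 47.59.255.255) -> eth3
  47.58.0.0/16 (47.58.0.0 - 47.58.255.255) -> eth5
  47.58.64.0/18 (47.58.64.0 - 47.58.127.255) -> eth11
More-specific entries that do NOT match:
  47.58.95.172/30 (47.58.95.172 - 47.58.95.175) does not contain 47.58.95.169
  47.58.95.184/29 (47.58.95.184 - 47.58.95.191) does not contain 47.58.95.169
  47.58.95.192/26 (47.58.95.192 - 47.58.95.255) does not contain 47.58.95.169
  63.58.95.128/26 (63.58.95.128 - 63.58.95.191) does not contain 47.58.95.169
  47.186.95.128/25 (47.186.95.128 - 47.186.95.255) does not contain 47.58.95.169
  47.58.91.0/24 (47.58.91.0 - 47.58.91.255) does not contain 47.58.95.169
  175.58.95.0/24 (175.58.95.0 - 175.58.95.255) does not contain 47.58.95.169
  47.58.30.0/23 (47.58.30.0 - 47.58.31.255) does not contain 47.58.95.169
  175.58.88.0/21 (175.58.88.0 - 175.58.95.255) does not contain 47.58.95.169
Longest matching prefix is /18 -> interface eth11.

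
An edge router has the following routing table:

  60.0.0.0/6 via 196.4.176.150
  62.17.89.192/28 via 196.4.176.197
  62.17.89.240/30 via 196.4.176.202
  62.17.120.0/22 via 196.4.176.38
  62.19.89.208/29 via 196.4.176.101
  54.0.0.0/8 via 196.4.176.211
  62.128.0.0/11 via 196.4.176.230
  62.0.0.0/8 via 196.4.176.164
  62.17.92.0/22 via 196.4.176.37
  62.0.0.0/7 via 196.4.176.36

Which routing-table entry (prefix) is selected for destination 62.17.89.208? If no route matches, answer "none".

62.0.0.0/8

Entries matching 62.17.89.208:
  60.0.0.0/6 (60.0.0.0 - 63.255.255.255)
  62.0.0.0/7 (62.0.0.0 - 63.255.255.255)
  62.0.0.0/8 (62.0.0.0 - 62.255.255.255)
Most specific is 62.0.0.0/8.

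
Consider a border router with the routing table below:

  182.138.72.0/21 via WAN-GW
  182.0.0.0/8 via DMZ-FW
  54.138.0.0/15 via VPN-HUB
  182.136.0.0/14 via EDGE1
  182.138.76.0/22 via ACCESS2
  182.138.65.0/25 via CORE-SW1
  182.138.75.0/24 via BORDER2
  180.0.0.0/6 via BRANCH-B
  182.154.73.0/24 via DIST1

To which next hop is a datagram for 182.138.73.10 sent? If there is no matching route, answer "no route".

WAN-GW

Routes whose prefix contains 182.138.73.10:
  180.0.0.0/6 (180.0.0.0 - 183.255.255.255) -> BRANCH-B
  182.0.0.0/8 (182.0.0.0 - 182.255.255.255) -> DMZ-FW
  182.136.0.0/14 (182.136.0.0 - 182.139.255.255) -> EDGE1
  182.138.72.0/21 (182.138.72.0 - 182.138.79.255) -> WAN-GW
More-specific entries that do NOT match:
  182.138.65.0/25 (182.138.65.0 - 182.138.65.127) does not contain 182.138.73.10
  182.138.75.0/24 (182.138.75.0 - 182.138.75.255) does not contain 182.138.73.10
  182.154.73.0/24 (182.154.73.0 - 182.154.73.255) does not contain 182.138.73.10
  182.138.76.0/22 (182.138.76.0 - 182.138.79.255) does not contain 182.138.73.10
Longest matching prefix is /21 -> next hop WAN-GW.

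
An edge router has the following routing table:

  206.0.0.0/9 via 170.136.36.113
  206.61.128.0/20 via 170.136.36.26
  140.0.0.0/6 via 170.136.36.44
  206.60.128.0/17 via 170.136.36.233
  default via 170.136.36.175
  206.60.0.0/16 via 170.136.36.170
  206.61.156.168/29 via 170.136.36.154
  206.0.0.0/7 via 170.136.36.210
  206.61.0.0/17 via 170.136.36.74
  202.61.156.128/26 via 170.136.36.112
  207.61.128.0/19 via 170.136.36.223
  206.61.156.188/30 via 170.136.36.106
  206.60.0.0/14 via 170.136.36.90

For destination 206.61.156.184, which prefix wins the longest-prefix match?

Entries matching 206.61.156.184:
  0.0.0.0/0 (default, matches everything)
  206.0.0.0/7 (206.0.0.0 - 207.255.255.255)
  206.0.0.0/9 (206.0.0.0 - 206.127.255.255)
  206.60.0.0/14 (206.60.0.0 - 206.63.255.255)
Most specific is 206.60.0.0/14.

206.60.0.0/14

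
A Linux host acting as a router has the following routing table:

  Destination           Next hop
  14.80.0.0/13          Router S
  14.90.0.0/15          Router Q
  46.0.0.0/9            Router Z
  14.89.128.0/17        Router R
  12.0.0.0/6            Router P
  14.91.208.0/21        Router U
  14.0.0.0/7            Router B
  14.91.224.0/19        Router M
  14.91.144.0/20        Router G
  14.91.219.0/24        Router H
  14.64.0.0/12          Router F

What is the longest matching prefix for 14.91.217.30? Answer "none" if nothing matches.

14.90.0.0/15

Entries matching 14.91.217.30:
  12.0.0.0/6 (12.0.0.0 - 15.255.255.255)
  14.0.0.0/7 (14.0.0.0 - 15.255.255.255)
  14.90.0.0/15 (14.90.0.0 - 14.91.255.255)
Most specific is 14.90.0.0/15.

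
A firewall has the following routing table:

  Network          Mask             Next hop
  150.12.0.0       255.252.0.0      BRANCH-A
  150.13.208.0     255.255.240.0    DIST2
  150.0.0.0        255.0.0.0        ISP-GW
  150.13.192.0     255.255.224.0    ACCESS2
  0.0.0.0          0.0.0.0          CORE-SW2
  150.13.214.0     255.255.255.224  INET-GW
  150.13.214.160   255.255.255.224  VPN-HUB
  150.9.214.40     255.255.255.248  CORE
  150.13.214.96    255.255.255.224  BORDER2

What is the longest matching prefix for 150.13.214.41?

150.13.208.0/20

Entries matching 150.13.214.41:
  0.0.0.0/0 (default, matches everything)
  150.0.0.0/8 (150.0.0.0 - 150.255.255.255)
  150.12.0.0/14 (150.12.0.0 - 150.15.255.255)
  150.13.192.0/19 (150.13.192.0 - 150.13.223.255)
  150.13.208.0/20 (150.13.208.0 - 150.13.223.255)
Most specific is 150.13.208.0/20.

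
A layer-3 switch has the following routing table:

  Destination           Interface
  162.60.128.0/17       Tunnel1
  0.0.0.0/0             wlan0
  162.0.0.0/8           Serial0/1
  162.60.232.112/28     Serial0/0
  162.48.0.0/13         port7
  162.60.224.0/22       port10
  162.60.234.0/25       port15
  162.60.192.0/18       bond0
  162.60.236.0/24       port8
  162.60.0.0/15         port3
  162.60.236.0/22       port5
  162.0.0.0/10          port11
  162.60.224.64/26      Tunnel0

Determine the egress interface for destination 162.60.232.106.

Routes whose prefix contains 162.60.232.106:
  0.0.0.0/0 (default, matches everything) -> wlan0
  162.0.0.0/8 (162.0.0.0 - 162.255.255.255) -> Serial0/1
  162.0.0.0/10 (162.0.0.0 - 162.63.255.255) -> port11
  162.60.0.0/15 (162.60.0.0 - 162.61.255.255) -> port3
  162.60.128.0/17 (162.60.128.0 - 162.60.255.255) -> Tunnel1
  162.60.192.0/18 (162.60.192.0 - 162.60.255.255) -> bond0
More-specific entries that do NOT match:
  162.60.232.112/28 (162.60.232.112 - 162.60.232.127) does not contain 162.60.232.106
  162.60.224.64/26 (162.60.224.64 - 162.60.224.127) does not contain 162.60.232.106
  162.60.234.0/25 (162.60.234.0 - 162.60.234.127) does not contain 162.60.232.106
  162.60.236.0/24 (162.60.236.0 - 162.60.236.255) does not contain 162.60.232.106
  162.60.224.0/22 (162.60.224.0 - 162.60.227.255) does not contain 162.60.232.106
  162.60.236.0/22 (162.60.236.0 - 162.60.239.255) does not contain 162.60.232.106
Longest matching prefix is /18 -> interface bond0.

bond0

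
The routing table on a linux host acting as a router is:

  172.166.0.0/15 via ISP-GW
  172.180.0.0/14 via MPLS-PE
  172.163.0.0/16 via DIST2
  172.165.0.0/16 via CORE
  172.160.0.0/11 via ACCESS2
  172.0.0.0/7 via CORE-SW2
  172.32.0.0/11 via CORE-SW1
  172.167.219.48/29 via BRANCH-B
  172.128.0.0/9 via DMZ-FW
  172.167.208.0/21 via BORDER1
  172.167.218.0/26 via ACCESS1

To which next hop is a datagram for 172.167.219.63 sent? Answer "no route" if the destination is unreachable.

ISP-GW

Routes whose prefix contains 172.167.219.63:
  172.0.0.0/7 (172.0.0.0 - 173.255.255.255) -> CORE-SW2
  172.128.0.0/9 (172.128.0.0 - 172.255.255.255) -> DMZ-FW
  172.160.0.0/11 (172.160.0.0 - 172.191.255.255) -> ACCESS2
  172.166.0.0/15 (172.166.0.0 - 172.167.255.255) -> ISP-GW
More-specific entries that do NOT match:
  172.167.219.48/29 (172.167.219.48 - 172.167.219.55) does not contain 172.167.219.63
  172.167.218.0/26 (172.167.218.0 - 172.167.218.63) does not contain 172.167.219.63
  172.167.208.0/21 (172.167.208.0 - 172.167.215.255) does not contain 172.167.219.63
  172.163.0.0/16 (172.163.0.0 - 172.163.255.255) does not contain 172.167.219.63
  172.165.0.0/16 (172.165.0.0 - 172.165.255.255) does not contain 172.167.219.63
Longest matching prefix is /15 -> next hop ISP-GW.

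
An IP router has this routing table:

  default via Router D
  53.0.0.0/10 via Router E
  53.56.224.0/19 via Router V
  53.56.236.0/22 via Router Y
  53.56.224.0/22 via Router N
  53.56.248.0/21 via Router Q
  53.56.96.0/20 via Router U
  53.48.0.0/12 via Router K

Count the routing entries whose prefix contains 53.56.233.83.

4

Prefixes containing 53.56.233.83:
  0.0.0.0/0 (default, matches everything)
  53.0.0.0/10 (53.0.0.0 - 53.63.255.255)
  53.48.0.0/12 (53.48.0.0 - 53.63.255.255)
  53.56.224.0/19 (53.56.224.0 - 53.56.255.255)
Total matching entries: 4.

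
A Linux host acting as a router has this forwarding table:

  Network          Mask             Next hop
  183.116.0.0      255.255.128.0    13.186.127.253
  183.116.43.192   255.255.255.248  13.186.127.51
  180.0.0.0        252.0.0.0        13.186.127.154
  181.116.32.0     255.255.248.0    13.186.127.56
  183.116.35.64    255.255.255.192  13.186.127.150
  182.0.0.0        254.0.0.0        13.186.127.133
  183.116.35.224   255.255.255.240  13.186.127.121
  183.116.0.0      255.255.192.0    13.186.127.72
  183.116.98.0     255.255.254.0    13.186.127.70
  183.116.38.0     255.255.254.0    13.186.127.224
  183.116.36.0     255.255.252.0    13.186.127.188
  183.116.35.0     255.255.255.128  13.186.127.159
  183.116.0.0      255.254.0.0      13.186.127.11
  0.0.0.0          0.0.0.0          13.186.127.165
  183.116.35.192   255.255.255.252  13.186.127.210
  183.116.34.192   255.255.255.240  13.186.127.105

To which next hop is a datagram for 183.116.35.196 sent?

13.186.127.72

Routes whose prefix contains 183.116.35.196:
  0.0.0.0/0 (default, matches everything) -> 13.186.127.165
  180.0.0.0/6 (180.0.0.0 - 183.255.255.255) -> 13.186.127.154
  182.0.0.0/7 (182.0.0.0 - 183.255.255.255) -> 13.186.127.133
  183.116.0.0/15 (183.116.0.0 - 183.117.255.255) -> 13.186.127.11
  183.116.0.0/17 (183.116.0.0 - 183.116.127.255) -> 13.186.127.253
  183.116.0.0/18 (183.116.0.0 - 183.116.63.255) -> 13.186.127.72
More-specific entries that do NOT match:
  183.116.35.192/30 (183.116.35.192 - 183.116.35.195) does not contain 183.116.35.196
  183.116.43.192/29 (183.116.43.192 - 183.116.43.199) does not contain 183.116.35.196
  183.116.35.224/28 (183.116.35.224 - 183.116.35.239) does not contain 183.116.35.196
  183.116.34.192/28 (183.116.34.192 - 183.116.34.207) does not contain 183.116.35.196
  183.116.35.64/26 (183.116.35.64 - 183.116.35.127) does not contain 183.116.35.196
  183.116.35.0/25 (183.116.35.0 - 183.116.35.127) does not contain 183.116.35.196
  183.116.98.0/23 (183.116.98.0 - 183.116.99.255) does not contain 183.116.35.196
  183.116.38.0/23 (183.116.38.0 - 183.116.39.255) does not contain 183.116.35.196
  183.116.36.0/22 (183.116.36.0 - 183.116.39.255) does not contain 183.116.35.196
  181.116.32.0/21 (181.116.32.0 - 181.116.39.255) does not contain 183.116.35.196
Longest matching prefix is /18 -> next hop 13.186.127.72.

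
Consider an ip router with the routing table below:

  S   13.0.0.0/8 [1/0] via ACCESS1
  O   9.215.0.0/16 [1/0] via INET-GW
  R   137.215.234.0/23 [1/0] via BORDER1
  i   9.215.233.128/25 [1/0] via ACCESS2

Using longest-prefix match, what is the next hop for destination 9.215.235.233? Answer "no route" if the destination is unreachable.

INET-GW

Routes whose prefix contains 9.215.235.233:
  9.215.0.0/16 (9.215.0.0 - 9.215.255.255) -> INET-GW
More-specific entries that do NOT match:
  9.215.233.128/25 (9.215.233.128 - 9.215.233.255) does not contain 9.215.235.233
  137.215.234.0/23 (137.215.234.0 - 137.215.235.255) does not contain 9.215.235.233
Longest matching prefix is /16 -> next hop INET-GW.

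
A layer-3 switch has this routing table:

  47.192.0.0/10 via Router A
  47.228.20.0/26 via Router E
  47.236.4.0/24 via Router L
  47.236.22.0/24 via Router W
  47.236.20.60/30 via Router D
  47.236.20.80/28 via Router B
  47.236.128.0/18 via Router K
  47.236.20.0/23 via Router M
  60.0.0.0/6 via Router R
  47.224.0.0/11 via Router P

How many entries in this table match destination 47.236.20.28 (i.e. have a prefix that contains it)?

3

Prefixes containing 47.236.20.28:
  47.192.0.0/10 (47.192.0.0 - 47.255.255.255)
  47.224.0.0/11 (47.224.0.0 - 47.255.255.255)
  47.236.20.0/23 (47.236.20.0 - 47.236.21.255)
Total matching entries: 3.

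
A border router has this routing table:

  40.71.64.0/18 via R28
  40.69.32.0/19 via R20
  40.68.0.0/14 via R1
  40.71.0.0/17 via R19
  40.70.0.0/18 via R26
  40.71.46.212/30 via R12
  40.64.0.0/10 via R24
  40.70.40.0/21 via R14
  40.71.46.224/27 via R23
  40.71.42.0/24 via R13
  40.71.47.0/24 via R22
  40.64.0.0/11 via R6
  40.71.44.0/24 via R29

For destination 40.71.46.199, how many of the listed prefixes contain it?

4

Prefixes containing 40.71.46.199:
  40.64.0.0/10 (40.64.0.0 - 40.127.255.255)
  40.64.0.0/11 (40.64.0.0 - 40.95.255.255)
  40.68.0.0/14 (40.68.0.0 - 40.71.255.255)
  40.71.0.0/17 (40.71.0.0 - 40.71.127.255)
Total matching entries: 4.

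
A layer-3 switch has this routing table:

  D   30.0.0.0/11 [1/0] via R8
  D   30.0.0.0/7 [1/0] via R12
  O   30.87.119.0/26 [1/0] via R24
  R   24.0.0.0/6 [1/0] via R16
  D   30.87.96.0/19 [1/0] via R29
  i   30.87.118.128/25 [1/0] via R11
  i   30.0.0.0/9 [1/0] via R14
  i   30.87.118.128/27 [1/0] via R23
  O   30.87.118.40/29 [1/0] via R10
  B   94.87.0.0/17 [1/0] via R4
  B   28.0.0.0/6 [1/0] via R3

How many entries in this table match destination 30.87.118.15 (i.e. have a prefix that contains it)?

Prefixes containing 30.87.118.15:
  28.0.0.0/6 (28.0.0.0 - 31.255.255.255)
  30.0.0.0/7 (30.0.0.0 - 31.255.255.255)
  30.0.0.0/9 (30.0.0.0 - 30.127.255.255)
  30.87.96.0/19 (30.87.96.0 - 30.87.127.255)
Total matching entries: 4.

4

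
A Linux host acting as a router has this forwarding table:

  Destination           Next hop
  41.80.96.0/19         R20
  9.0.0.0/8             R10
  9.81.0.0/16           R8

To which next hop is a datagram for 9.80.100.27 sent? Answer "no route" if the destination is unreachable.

Routes whose prefix contains 9.80.100.27:
  9.0.0.0/8 (9.0.0.0 - 9.255.255.255) -> R10
More-specific entries that do NOT match:
  41.80.96.0/19 (41.80.96.0 - 41.80.127.255) does not contain 9.80.100.27
  9.81.0.0/16 (9.81.0.0 - 9.81.255.255) does not contain 9.80.100.27
Longest matching prefix is /8 -> next hop R10.

R10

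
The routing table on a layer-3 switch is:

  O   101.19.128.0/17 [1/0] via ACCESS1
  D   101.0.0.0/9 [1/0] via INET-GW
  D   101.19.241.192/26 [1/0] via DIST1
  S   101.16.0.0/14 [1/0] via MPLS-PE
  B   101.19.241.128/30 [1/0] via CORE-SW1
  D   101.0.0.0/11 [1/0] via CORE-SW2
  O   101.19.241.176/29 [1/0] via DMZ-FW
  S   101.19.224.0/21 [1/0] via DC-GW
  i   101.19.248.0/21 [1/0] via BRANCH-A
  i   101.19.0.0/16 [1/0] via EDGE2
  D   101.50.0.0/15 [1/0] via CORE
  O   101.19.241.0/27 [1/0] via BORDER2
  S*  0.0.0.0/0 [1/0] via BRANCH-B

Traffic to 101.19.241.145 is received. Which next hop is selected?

ACCESS1

Routes whose prefix contains 101.19.241.145:
  0.0.0.0/0 (default, matches everything) -> BRANCH-B
  101.0.0.0/9 (101.0.0.0 - 101.127.255.255) -> INET-GW
  101.0.0.0/11 (101.0.0.0 - 101.31.255.255) -> CORE-SW2
  101.16.0.0/14 (101.16.0.0 - 101.19.255.255) -> MPLS-PE
  101.19.0.0/16 (101.19.0.0 - 101.19.255.255) -> EDGE2
  101.19.128.0/17 (101.19.128.0 - 101.19.255.255) -> ACCESS1
More-specific entries that do NOT match:
  101.19.241.128/30 (101.19.241.128 - 101.19.241.131) does not contain 101.19.241.145
  101.19.241.176/29 (101.19.241.176 - 101.19.241.183) does not contain 101.19.241.145
  101.19.241.0/27 (101.19.241.0 - 101.19.241.31) does not contain 101.19.241.145
  101.19.241.192/26 (101.19.241.192 - 101.19.241.255) does not contain 101.19.241.145
  101.19.224.0/21 (101.19.224.0 - 101.19.231.255) does not contain 101.19.241.145
  101.19.248.0/21 (101.19.248.0 - 101.19.255.255) does not contain 101.19.241.145
Longest matching prefix is /17 -> next hop ACCESS1.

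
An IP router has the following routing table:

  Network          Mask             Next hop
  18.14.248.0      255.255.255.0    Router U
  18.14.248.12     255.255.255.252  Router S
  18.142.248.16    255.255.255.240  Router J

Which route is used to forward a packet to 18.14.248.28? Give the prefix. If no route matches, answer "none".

18.14.248.0/24

Entries matching 18.14.248.28:
  18.14.248.0/24 (18.14.248.0 - 18.14.248.255)
Most specific is 18.14.248.0/24.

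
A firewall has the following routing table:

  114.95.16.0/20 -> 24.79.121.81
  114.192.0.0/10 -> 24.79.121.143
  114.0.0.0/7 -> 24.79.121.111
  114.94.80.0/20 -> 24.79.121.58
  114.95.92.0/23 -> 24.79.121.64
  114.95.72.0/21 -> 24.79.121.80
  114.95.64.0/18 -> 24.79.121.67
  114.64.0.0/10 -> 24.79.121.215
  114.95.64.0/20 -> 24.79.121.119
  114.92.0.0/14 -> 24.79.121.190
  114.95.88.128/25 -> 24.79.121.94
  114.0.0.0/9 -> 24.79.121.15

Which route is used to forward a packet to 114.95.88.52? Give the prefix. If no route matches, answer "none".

114.95.64.0/18

Entries matching 114.95.88.52:
  114.0.0.0/7 (114.0.0.0 - 115.255.255.255)
  114.0.0.0/9 (114.0.0.0 - 114.127.255.255)
  114.64.0.0/10 (114.64.0.0 - 114.127.255.255)
  114.92.0.0/14 (114.92.0.0 - 114.95.255.255)
  114.95.64.0/18 (114.95.64.0 - 114.95.127.255)
Most specific is 114.95.64.0/18.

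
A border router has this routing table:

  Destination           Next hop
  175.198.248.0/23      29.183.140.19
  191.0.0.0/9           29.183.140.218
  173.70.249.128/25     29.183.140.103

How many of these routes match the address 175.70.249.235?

No listed prefix contains 175.70.249.235.
Total matching entries: 0.

0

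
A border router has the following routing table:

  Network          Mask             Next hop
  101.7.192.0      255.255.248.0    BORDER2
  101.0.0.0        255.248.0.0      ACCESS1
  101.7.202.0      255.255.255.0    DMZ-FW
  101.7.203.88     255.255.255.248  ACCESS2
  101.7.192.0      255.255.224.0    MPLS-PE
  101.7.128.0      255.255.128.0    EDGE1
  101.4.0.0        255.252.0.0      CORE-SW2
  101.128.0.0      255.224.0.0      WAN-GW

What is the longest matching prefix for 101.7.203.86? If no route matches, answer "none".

101.7.192.0/19

Entries matching 101.7.203.86:
  101.0.0.0/13 (101.0.0.0 - 101.7.255.255)
  101.4.0.0/14 (101.4.0.0 - 101.7.255.255)
  101.7.128.0/17 (101.7.128.0 - 101.7.255.255)
  101.7.192.0/19 (101.7.192.0 - 101.7.223.255)
Most specific is 101.7.192.0/19.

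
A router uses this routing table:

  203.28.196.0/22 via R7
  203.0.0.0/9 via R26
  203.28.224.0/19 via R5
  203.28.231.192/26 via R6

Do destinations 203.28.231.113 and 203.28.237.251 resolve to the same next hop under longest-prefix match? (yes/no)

203.28.231.113: longest match 203.28.224.0/19 -> R5
203.28.237.251: longest match 203.28.224.0/19 -> R5

yes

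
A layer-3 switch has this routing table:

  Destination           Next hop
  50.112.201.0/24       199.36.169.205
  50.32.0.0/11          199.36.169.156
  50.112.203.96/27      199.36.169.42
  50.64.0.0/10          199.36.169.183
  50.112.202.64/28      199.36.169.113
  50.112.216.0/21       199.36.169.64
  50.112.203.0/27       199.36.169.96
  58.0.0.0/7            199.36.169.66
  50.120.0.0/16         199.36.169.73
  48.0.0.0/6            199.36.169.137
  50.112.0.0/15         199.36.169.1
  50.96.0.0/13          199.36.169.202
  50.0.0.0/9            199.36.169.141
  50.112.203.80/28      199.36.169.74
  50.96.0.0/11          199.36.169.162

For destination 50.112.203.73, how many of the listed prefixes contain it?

5

Prefixes containing 50.112.203.73:
  48.0.0.0/6 (48.0.0.0 - 51.255.255.255)
  50.0.0.0/9 (50.0.0.0 - 50.127.255.255)
  50.64.0.0/10 (50.64.0.0 - 50.127.255.255)
  50.96.0.0/11 (50.96.0.0 - 50.127.255.255)
  50.112.0.0/15 (50.112.0.0 - 50.113.255.255)
Total matching entries: 5.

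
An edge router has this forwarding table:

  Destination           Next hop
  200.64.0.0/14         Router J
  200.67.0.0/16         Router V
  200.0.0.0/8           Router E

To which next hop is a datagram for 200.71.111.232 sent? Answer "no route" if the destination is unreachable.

Router E

Routes whose prefix contains 200.71.111.232:
  200.0.0.0/8 (200.0.0.0 - 200.255.255.255) -> Router E
More-specific entries that do NOT match:
  200.67.0.0/16 (200.67.0.0 - 200.67.255.255) does not contain 200.71.111.232
  200.64.0.0/14 (200.64.0.0 - 200.67.255.255) does not contain 200.71.111.232
Longest matching prefix is /8 -> next hop Router E.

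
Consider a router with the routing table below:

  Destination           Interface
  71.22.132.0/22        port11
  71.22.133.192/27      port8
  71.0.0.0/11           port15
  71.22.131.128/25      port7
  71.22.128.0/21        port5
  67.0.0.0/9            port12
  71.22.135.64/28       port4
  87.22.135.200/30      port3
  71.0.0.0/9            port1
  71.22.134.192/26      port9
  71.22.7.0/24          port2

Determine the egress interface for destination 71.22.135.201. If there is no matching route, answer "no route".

Routes whose prefix contains 71.22.135.201:
  71.0.0.0/9 (71.0.0.0 - 71.127.255.255) -> port1
  71.0.0.0/11 (71.0.0.0 - 71.31.255.255) -> port15
  71.22.128.0/21 (71.22.128.0 - 71.22.135.255) -> port5
  71.22.132.0/22 (71.22.132.0 - 71.22.135.255) -> port11
More-specific entries that do NOT match:
  87.22.135.200/30 (87.22.135.200 - 87.22.135.203) does not contain 71.22.135.201
  71.22.135.64/28 (71.22.135.64 - 71.22.135.79) does not contain 71.22.135.201
  71.22.133.192/27 (71.22.133.192 - 71.22.133.223) does not contain 71.22.135.201
  71.22.134.192/26 (71.22.134.192 - 71.22.134.255) does not contain 71.22.135.201
  71.22.131.128/25 (71.22.131.128 - 71.22.131.255) does not contain 71.22.135.201
  71.22.7.0/24 (71.22.7.0 - 71.22.7.255) does not contain 71.22.135.201
Longest matching prefix is /22 -> interface port11.

port11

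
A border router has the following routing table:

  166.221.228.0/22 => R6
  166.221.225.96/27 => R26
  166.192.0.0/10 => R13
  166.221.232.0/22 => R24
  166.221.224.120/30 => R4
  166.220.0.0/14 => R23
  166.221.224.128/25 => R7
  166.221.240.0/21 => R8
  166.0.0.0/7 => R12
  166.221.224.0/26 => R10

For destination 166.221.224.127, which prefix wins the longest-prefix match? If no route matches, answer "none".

166.220.0.0/14

Entries matching 166.221.224.127:
  166.0.0.0/7 (166.0.0.0 - 167.255.255.255)
  166.192.0.0/10 (166.192.0.0 - 166.255.255.255)
  166.220.0.0/14 (166.220.0.0 - 166.223.255.255)
Most specific is 166.220.0.0/14.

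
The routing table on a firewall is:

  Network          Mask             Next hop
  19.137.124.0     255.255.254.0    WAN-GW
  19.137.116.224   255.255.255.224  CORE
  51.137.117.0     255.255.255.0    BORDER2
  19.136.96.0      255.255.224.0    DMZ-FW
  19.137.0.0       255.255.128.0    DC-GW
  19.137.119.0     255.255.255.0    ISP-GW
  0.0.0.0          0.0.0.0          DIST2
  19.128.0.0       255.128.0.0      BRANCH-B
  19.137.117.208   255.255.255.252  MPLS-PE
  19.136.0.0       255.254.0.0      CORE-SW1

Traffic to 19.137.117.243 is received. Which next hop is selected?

Routes whose prefix contains 19.137.117.243:
  0.0.0.0/0 (default, matches everything) -> DIST2
  19.128.0.0/9 (19.128.0.0 - 19.255.255.255) -> BRANCH-B
  19.136.0.0/15 (19.136.0.0 - 19.137.255.255) -> CORE-SW1
  19.137.0.0/17 (19.137.0.0 - 19.137.127.255) -> DC-GW
More-specific entries that do NOT match:
  19.137.117.208/30 (19.137.117.208 - 19.137.117.211) does not contain 19.137.117.243
  19.137.116.224/27 (19.137.116.224 - 19.137.116.255) does not contain 19.137.117.243
  51.137.117.0/24 (51.137.117.0 - 51.137.117.255) does not contain 19.137.117.243
  19.137.119.0/24 (19.137.119.0 - 19.137.119.255) does not contain 19.137.117.243
  19.137.124.0/23 (19.137.124.0 - 19.137.125.255) does not contain 19.137.117.243
  19.136.96.0/19 (19.136.96.0 - 19.136.127.255) does not contain 19.137.117.243
Longest matching prefix is /17 -> next hop DC-GW.

DC-GW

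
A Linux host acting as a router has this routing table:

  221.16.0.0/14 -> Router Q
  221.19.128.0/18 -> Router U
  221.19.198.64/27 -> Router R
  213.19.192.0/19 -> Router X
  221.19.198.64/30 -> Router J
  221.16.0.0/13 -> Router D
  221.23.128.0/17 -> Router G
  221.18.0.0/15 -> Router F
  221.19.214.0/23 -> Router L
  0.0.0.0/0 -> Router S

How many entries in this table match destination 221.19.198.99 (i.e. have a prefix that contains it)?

4

Prefixes containing 221.19.198.99:
  0.0.0.0/0 (default, matches everything)
  221.16.0.0/13 (221.16.0.0 - 221.23.255.255)
  221.16.0.0/14 (221.16.0.0 - 221.19.255.255)
  221.18.0.0/15 (221.18.0.0 - 221.19.255.255)
Total matching entries: 4.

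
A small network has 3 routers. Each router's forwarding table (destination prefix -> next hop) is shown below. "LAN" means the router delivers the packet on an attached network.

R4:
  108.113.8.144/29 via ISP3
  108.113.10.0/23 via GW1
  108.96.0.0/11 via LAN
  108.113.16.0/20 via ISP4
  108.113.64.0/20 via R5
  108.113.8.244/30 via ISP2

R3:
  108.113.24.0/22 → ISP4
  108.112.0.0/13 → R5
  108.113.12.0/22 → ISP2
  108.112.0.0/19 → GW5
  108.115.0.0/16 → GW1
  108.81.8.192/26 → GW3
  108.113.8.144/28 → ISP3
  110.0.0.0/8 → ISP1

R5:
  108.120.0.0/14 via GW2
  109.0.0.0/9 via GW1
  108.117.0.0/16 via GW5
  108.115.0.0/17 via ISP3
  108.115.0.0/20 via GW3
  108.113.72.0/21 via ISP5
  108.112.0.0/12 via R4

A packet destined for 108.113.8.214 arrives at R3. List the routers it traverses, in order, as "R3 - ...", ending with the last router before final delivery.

At R3: longest match for 108.113.8.214 is 108.112.0.0/13 -> R5
At R5: longest match for 108.113.8.214 is 108.112.0.0/12 -> R4
At R4: longest match for 108.113.8.214 is 108.96.0.0/11 -> LAN

R3 - R5 - R4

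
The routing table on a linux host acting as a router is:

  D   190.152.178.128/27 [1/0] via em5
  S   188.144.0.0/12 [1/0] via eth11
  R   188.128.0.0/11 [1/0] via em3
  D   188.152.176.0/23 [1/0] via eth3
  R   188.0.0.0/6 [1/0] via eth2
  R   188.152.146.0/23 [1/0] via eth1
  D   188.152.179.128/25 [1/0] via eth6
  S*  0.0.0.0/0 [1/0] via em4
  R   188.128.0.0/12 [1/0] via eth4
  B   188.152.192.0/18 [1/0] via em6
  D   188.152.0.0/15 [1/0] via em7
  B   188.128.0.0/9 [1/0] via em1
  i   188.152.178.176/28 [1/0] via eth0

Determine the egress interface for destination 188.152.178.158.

em7

Routes whose prefix contains 188.152.178.158:
  0.0.0.0/0 (default, matches everything) -> em4
  188.0.0.0/6 (188.0.0.0 - 191.255.255.255) -> eth2
  188.128.0.0/9 (188.128.0.0 - 188.255.255.255) -> em1
  188.128.0.0/11 (188.128.0.0 - 188.159.255.255) -> em3
  188.144.0.0/12 (188.144.0.0 - 188.159.255.255) -> eth11
  188.152.0.0/15 (188.152.0.0 - 188.153.255.255) -> em7
More-specific entries that do NOT match:
  188.152.178.176/28 (188.152.178.176 - 188.152.178.191) does not contain 188.152.178.158
  190.152.178.128/27 (190.152.178.128 - 190.152.178.159) does not contain 188.152.178.158
  188.152.179.128/25 (188.152.179.128 - 188.152.179.255) does not contain 188.152.178.158
  188.152.176.0/23 (188.152.176.0 - 188.152.177.255) does not contain 188.152.178.158
  188.152.146.0/23 (188.152.146.0 - 188.152.147.255) does not contain 188.152.178.158
  188.152.192.0/18 (188.152.192.0 - 188.152.255.255) does not contain 188.152.178.158
Longest matching prefix is /15 -> interface em7.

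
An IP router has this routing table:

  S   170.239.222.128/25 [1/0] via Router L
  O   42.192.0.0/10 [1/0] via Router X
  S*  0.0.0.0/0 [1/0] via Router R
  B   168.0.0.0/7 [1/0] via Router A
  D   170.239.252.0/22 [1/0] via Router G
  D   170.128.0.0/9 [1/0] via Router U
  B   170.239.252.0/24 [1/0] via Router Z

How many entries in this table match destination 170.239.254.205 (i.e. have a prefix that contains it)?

Prefixes containing 170.239.254.205:
  0.0.0.0/0 (default, matches everything)
  170.128.0.0/9 (170.128.0.0 - 170.255.255.255)
  170.239.252.0/22 (170.239.252.0 - 170.239.255.255)
Total matching entries: 3.

3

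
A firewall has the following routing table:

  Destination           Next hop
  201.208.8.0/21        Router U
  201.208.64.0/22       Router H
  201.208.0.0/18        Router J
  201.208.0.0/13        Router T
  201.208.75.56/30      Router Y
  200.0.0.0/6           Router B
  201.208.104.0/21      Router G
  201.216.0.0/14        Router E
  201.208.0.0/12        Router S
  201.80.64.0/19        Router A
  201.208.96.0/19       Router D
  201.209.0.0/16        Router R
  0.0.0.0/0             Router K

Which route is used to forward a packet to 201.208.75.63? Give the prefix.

Entries matching 201.208.75.63:
  0.0.0.0/0 (default, matches everything)
  200.0.0.0/6 (200.0.0.0 - 203.255.255.255)
  201.208.0.0/12 (201.208.0.0 - 201.223.255.255)
  201.208.0.0/13 (201.208.0.0 - 201.215.255.255)
Most specific is 201.208.0.0/13.

201.208.0.0/13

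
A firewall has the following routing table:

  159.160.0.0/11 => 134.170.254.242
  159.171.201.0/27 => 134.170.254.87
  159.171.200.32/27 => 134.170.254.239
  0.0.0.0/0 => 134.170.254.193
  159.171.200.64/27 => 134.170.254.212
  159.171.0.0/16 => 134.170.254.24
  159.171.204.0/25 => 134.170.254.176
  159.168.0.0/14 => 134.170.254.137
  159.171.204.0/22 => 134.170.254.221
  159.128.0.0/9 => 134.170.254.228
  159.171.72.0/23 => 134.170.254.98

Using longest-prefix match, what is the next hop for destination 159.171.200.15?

134.170.254.24

Routes whose prefix contains 159.171.200.15:
  0.0.0.0/0 (default, matches everything) -> 134.170.254.193
  159.128.0.0/9 (159.128.0.0 - 159.255.255.255) -> 134.170.254.228
  159.160.0.0/11 (159.160.0.0 - 159.191.255.255) -> 134.170.254.242
  159.168.0.0/14 (159.168.0.0 - 159.171.255.255) -> 134.170.254.137
  159.171.0.0/16 (159.171.0.0 - 159.171.255.255) -> 134.170.254.24
More-specific entries that do NOT match:
  159.171.201.0/27 (159.171.201.0 - 159.171.201.31) does not contain 159.171.200.15
  159.171.200.32/27 (159.171.200.32 - 159.171.200.63) does not contain 159.171.200.15
  159.171.200.64/27 (159.171.200.64 - 159.171.200.95) does not contain 159.171.200.15
  159.171.204.0/25 (159.171.204.0 - 159.171.204.127) does not contain 159.171.200.15
  159.171.72.0/23 (159.171.72.0 - 159.171.73.255) does not contain 159.171.200.15
  159.171.204.0/22 (159.171.204.0 - 159.171.207.255) does not contain 159.171.200.15
Longest matching prefix is /16 -> next hop 134.170.254.24.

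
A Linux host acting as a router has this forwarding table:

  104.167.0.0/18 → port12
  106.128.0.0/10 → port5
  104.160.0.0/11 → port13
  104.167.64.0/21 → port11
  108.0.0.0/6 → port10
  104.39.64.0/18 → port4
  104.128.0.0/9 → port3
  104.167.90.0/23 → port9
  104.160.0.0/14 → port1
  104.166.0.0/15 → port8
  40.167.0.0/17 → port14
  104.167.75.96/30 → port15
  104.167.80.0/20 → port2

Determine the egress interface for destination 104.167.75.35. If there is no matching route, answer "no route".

port8

Routes whose prefix contains 104.167.75.35:
  104.128.0.0/9 (104.128.0.0 - 104.255.255.255) -> port3
  104.160.0.0/11 (104.160.0.0 - 104.191.255.255) -> port13
  104.166.0.0/15 (104.166.0.0 - 104.167.255.255) -> port8
More-specific entries that do NOT match:
  104.167.75.96/30 (104.167.75.96 - 104.167.75.99) does not contain 104.167.75.35
  104.167.90.0/23 (104.167.90.0 - 104.167.91.255) does not contain 104.167.75.35
  104.167.64.0/21 (104.167.64.0 - 104.167.71.255) does not contain 104.167.75.35
  104.167.80.0/20 (104.167.80.0 - 104.167.95.255) does not contain 104.167.75.35
  104.167.0.0/18 (104.167.0.0 - 104.167.63.255) does not contain 104.167.75.35
  104.39.64.0/18 (104.39.64.0 - 104.39.127.255) does not contain 104.167.75.35
  40.167.0.0/17 (40.167.0.0 - 40.167.127.255) does not contain 104.167.75.35
Longest matching prefix is /15 -> interface port8.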